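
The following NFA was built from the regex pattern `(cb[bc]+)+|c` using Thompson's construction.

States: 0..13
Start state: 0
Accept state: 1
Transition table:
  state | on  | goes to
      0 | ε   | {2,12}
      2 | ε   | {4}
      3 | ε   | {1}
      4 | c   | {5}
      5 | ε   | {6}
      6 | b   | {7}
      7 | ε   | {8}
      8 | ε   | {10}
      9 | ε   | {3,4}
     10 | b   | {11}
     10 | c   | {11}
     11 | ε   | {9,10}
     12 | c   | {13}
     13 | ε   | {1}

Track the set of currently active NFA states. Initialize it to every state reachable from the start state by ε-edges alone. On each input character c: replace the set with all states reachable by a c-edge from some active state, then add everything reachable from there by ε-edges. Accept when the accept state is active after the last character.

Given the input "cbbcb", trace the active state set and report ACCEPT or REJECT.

Answer: ACCEPT

Derivation:
initial (ε-close {0}): {0,2,4,12}
'c' @ 1: {1,5,6,13}  [accepting]
'b' @ 2: {7,8,10}
'b' @ 3: {1,3,4,9,10,11}  [accepting]
'c' @ 4: {1,3,4,5,6,9,10,11}  [accepting]
'b' @ 5: {1,3,4,7,8,9,10,11}  [accepting]
final: {1,3,4,7,8,9,10,11}; accept 1 in set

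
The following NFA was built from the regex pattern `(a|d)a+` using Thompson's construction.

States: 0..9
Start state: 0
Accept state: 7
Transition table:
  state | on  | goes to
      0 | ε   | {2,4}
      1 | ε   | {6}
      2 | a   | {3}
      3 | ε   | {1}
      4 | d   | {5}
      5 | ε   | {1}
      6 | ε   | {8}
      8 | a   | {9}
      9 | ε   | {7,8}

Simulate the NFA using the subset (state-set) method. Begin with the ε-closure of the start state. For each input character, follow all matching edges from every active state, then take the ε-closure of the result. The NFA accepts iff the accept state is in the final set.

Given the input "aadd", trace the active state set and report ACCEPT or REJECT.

start: ε-closure({0}) = {0,2,4}
'a' @ 1: {1,3,6,8}
'a' @ 2: {7,8,9}  (accept∈set)
'd' @ 3: {}  — dead — no transitions
rest 'd' ignored (set empty)
end set {} — state 7 not in

Answer: REJECT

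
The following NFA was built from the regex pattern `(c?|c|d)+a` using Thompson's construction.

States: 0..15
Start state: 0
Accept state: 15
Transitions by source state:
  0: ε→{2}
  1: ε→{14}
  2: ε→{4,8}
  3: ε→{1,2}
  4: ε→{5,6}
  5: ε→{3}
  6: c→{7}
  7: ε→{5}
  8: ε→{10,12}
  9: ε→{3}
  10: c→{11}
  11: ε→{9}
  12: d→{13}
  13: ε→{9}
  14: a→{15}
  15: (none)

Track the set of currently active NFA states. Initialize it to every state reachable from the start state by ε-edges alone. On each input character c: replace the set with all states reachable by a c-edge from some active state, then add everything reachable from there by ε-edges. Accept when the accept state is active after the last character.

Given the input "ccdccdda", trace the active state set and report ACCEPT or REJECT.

S₀ = ε-closure({0}) = {0,1,2,3,4,5,6,8,10,12,14}
'c' @ 1: {1,2,3,4,5,6,7,8,9,10,11,12,14}
'c' @ 2: {1,2,3,4,5,6,7,8,9,10,11,12,14}
'd' @ 3: {1,2,3,4,5,6,8,9,10,12,13,14}
'c' @ 4: {1,2,3,4,5,6,7,8,9,10,11,12,14}
'c' @ 5: {1,2,3,4,5,6,7,8,9,10,11,12,14}
'd' @ 6: {1,2,3,4,5,6,8,9,10,12,13,14}
'd' @ 7: {1,2,3,4,5,6,8,9,10,12,13,14}
'a' @ 8: {15}  ✓accept
final: {15}; accept 15 in set

Answer: ACCEPT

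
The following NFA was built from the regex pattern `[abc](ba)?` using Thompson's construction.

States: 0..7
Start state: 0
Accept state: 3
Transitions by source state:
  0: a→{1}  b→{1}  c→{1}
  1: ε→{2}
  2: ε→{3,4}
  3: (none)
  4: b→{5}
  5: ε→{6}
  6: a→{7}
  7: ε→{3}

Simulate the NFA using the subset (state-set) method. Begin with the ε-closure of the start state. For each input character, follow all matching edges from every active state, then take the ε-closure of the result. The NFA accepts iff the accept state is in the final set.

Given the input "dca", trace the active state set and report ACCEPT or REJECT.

Answer: REJECT

Steps:
S₀ = ε-closure({0}) = {0}
'd' @ 1: {}  — state set empty
rest 'ca' ignored (set empty)
final: {}; accept 3 not in set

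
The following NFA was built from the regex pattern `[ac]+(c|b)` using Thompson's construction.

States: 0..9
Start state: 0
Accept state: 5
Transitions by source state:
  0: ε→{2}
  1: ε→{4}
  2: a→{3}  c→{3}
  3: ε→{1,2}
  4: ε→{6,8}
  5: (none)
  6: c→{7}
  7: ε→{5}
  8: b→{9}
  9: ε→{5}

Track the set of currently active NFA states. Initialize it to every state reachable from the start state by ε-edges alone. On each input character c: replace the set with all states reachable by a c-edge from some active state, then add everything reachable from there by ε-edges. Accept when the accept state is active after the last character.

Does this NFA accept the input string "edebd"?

Answer: REJECT

Trace:
S₀ = ε-closure({0}) = {0,2}
'e' @ 1: {}  — no active states
rest 'debd' ignored (set empty)
final: {}; accept 5 not in set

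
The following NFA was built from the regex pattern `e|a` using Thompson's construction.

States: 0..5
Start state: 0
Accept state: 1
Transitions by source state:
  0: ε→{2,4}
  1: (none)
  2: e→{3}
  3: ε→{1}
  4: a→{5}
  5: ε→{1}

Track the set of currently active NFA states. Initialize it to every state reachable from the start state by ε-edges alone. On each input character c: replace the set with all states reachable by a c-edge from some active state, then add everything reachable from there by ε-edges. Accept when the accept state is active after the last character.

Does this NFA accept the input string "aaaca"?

S₀ = ε-closure({0}) = {0,2,4}
'a' @ 1: {1,5}  [accepting]
'a' @ 2: {}  — dead — no transitions
rest 'aca' ignored (set empty)
final: {}; accept 1 not in set

Answer: REJECT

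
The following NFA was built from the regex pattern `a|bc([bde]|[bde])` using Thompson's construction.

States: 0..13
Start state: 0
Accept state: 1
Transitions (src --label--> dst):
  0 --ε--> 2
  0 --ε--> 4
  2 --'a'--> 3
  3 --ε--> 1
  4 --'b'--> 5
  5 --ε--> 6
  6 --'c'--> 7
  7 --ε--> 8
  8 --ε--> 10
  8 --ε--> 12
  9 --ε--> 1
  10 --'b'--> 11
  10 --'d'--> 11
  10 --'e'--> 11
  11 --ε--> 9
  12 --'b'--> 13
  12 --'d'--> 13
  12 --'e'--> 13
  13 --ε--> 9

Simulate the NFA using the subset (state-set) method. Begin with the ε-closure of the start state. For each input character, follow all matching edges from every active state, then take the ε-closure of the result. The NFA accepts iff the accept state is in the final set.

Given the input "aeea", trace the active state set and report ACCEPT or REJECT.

Answer: REJECT

Steps:
S₀ = ε-closure({0}) = {0,2,4}
'a' @ 1: {1,3}  (accept∈set)
'e' @ 2: {}  — state set empty
rest 'ea' ignored (set empty)
end set {} — state 1 not in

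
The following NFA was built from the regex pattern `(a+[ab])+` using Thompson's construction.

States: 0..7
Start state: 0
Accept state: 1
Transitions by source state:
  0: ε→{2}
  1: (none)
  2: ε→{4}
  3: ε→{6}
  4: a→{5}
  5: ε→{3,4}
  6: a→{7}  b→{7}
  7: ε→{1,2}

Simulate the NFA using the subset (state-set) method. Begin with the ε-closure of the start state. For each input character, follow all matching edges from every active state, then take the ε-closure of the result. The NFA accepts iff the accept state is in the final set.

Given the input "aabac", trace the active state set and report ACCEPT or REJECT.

Answer: REJECT

Trace:
start: ε-closure({0}) = {0,2,4}
'a' @ 1: {3,4,5,6}
'a' @ 2: {1,2,3,4,5,6,7}  (accept∈set)
'b' @ 3: {1,2,4,7}  (accept∈set)
'a' @ 4: {3,4,5,6}
'c' @ 5: {}  — state set empty
final: {}; accept 1 not in set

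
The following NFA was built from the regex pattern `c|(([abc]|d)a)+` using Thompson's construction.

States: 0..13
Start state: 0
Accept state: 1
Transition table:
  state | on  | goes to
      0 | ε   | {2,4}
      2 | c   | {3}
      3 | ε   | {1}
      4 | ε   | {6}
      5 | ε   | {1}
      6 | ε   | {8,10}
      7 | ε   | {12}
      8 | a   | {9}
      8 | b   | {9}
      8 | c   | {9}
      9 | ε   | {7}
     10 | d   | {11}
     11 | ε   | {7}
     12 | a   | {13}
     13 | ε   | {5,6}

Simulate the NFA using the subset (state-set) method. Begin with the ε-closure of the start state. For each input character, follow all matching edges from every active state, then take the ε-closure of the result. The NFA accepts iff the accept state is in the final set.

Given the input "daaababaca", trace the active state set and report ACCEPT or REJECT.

start: ε-closure({0}) = {0,2,4,6,8,10}
'd' @ 1: {7,11,12}
'a' @ 2: {1,5,6,8,10,13}  [accepting]
'a' @ 3: {7,9,12}
'a' @ 4: {1,5,6,8,10,13}  [accepting]
'b' @ 5: {7,9,12}
'a' @ 6: {1,5,6,8,10,13}  [accepting]
'b' @ 7: {7,9,12}
'a' @ 8: {1,5,6,8,10,13}  [accepting]
'c' @ 9: {7,9,12}
'a' @ 10: {1,5,6,8,10,13}  [accepting]
end set {1,5,6,8,10,13} — state 1 in

Answer: ACCEPT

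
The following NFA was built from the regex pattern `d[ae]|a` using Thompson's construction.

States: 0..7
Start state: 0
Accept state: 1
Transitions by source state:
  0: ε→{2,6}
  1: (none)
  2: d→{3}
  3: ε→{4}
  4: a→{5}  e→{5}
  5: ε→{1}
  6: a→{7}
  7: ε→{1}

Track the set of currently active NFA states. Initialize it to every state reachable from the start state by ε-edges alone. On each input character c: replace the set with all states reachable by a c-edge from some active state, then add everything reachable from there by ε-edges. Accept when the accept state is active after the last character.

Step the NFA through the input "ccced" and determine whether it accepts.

S₀ = ε-closure({0}) = {0,2,6}
'c' @ 1: {}  — state set empty
rest 'cced' ignored (set empty)
after full input: {}  (accept=1 not in)

Answer: REJECT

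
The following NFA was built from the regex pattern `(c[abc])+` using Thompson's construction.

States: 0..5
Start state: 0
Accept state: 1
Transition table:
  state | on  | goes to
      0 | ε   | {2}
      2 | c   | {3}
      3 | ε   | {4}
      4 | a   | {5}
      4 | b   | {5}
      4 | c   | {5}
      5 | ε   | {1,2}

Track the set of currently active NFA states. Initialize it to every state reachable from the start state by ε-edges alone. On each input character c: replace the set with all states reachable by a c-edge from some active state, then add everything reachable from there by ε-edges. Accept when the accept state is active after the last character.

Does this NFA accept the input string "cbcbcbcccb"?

Answer: ACCEPT

Trace:
start: ε-closure({0}) = {0,2}
'c' @ 1: {3,4}
'b' @ 2: {1,2,5}  (accept∈set)
'c' @ 3: {3,4}
'b' @ 4: {1,2,5}  (accept∈set)
'c' @ 5: {3,4}
'b' @ 6: {1,2,5}  (accept∈set)
'c' @ 7: {3,4}
'c' @ 8: {1,2,5}  (accept∈set)
'c' @ 9: {3,4}
'b' @ 10: {1,2,5}  (accept∈set)
after full input: {1,2,5}  (accept=1 in)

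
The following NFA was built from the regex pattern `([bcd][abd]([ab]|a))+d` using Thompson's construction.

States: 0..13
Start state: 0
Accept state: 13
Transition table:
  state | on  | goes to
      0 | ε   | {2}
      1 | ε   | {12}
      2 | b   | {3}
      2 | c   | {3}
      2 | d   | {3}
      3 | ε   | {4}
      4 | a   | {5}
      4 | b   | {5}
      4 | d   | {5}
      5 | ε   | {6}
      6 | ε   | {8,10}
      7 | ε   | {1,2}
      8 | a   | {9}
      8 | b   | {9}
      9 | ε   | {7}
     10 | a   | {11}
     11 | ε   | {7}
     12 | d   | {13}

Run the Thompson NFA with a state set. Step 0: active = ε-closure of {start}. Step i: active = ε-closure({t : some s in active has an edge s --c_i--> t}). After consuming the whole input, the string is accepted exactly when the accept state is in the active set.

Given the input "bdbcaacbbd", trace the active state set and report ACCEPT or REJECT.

Answer: ACCEPT

Steps:
initial (ε-close {0}): {0,2}
'b' @ 1: {3,4}
'd' @ 2: {5,6,8,10}
'b' @ 3: {1,2,7,9,12}
'c' @ 4: {3,4}
'a' @ 5: {5,6,8,10}
'a' @ 6: {1,2,7,9,11,12}
'c' @ 7: {3,4}
'b' @ 8: {5,6,8,10}
'b' @ 9: {1,2,7,9,12}
'd' @ 10: {3,4,13}  [accepting]
final: {3,4,13}; accept 13 in set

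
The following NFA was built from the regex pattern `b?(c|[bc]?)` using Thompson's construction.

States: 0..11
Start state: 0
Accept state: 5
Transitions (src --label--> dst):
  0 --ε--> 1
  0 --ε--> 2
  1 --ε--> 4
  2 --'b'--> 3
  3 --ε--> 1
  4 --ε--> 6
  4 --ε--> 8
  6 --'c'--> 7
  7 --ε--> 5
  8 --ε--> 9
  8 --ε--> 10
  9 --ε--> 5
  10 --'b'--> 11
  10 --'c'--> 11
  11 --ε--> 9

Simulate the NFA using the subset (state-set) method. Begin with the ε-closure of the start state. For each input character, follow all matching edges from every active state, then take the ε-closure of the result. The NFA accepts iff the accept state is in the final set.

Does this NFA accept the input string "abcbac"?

S₀ = ε-closure({0}) = {0,1,2,4,5,6,8,9,10}
'a' @ 1: {}  — dead — no transitions
rest 'bcbac' ignored (set empty)
after full input: {}  (accept=5 not in)

Answer: REJECT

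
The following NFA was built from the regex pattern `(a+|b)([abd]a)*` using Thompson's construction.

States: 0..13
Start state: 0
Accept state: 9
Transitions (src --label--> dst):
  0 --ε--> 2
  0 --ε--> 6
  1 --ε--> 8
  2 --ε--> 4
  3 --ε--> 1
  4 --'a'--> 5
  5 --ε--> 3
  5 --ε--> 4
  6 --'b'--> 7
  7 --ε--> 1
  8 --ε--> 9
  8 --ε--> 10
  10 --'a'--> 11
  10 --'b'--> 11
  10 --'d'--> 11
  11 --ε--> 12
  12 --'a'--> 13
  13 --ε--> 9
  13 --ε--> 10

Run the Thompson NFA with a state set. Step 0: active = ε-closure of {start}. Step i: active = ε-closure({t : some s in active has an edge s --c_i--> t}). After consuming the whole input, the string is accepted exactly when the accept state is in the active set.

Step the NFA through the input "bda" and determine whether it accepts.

start: ε-closure({0}) = {0,2,4,6}
'b' @ 1: {1,7,8,9,10}  (accept∈set)
'd' @ 2: {11,12}
'a' @ 3: {9,10,13}  (accept∈set)
end set {9,10,13} — state 9 in

Answer: ACCEPT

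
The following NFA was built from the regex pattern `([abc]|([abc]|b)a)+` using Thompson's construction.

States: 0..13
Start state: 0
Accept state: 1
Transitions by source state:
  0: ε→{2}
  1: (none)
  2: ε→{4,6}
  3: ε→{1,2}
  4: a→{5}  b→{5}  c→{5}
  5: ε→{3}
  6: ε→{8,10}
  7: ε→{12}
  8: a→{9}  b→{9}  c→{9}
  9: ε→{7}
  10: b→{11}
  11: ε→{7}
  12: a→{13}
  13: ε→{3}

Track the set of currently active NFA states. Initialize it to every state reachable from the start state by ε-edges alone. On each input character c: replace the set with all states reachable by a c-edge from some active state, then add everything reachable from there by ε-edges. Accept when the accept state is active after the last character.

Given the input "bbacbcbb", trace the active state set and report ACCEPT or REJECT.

start: ε-closure({0}) = {0,2,4,6,8,10}
'b' @ 1: {1,2,3,4,5,6,7,8,9,10,11,12}  (accept∈set)
'b' @ 2: {1,2,3,4,5,6,7,8,9,10,11,12}  (accept∈set)
'a' @ 3: {1,2,3,4,5,6,7,8,9,10,12,13}  (accept∈set)
'c' @ 4: {1,2,3,4,5,6,7,8,9,10,12}  (accept∈set)
'b' @ 5: {1,2,3,4,5,6,7,8,9,10,11,12}  (accept∈set)
'c' @ 6: {1,2,3,4,5,6,7,8,9,10,12}  (accept∈set)
'b' @ 7: {1,2,3,4,5,6,7,8,9,10,11,12}  (accept∈set)
'b' @ 8: {1,2,3,4,5,6,7,8,9,10,11,12}  (accept∈set)
after full input: {1,2,3,4,5,6,7,8,9,10,11,12}  (accept=1 in)

Answer: ACCEPT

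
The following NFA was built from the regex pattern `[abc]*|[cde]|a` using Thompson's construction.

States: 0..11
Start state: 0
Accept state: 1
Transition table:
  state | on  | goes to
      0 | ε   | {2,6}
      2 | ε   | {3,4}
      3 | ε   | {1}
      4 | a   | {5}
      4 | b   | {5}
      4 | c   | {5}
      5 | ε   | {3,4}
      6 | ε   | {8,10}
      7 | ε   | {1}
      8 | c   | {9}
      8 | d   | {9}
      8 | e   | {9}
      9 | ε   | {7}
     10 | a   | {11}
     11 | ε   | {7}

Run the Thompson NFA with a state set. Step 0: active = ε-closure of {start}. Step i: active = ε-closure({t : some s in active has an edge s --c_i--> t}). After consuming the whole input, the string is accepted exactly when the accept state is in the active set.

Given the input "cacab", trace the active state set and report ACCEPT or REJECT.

S₀ = ε-closure({0}) = {0,1,2,3,4,6,8,10}
'c' @ 1: {1,3,4,5,7,9}  [accepting]
'a' @ 2: {1,3,4,5}  [accepting]
'c' @ 3: {1,3,4,5}  [accepting]
'a' @ 4: {1,3,4,5}  [accepting]
'b' @ 5: {1,3,4,5}  [accepting]
final: {1,3,4,5}; accept 1 in set

Answer: ACCEPT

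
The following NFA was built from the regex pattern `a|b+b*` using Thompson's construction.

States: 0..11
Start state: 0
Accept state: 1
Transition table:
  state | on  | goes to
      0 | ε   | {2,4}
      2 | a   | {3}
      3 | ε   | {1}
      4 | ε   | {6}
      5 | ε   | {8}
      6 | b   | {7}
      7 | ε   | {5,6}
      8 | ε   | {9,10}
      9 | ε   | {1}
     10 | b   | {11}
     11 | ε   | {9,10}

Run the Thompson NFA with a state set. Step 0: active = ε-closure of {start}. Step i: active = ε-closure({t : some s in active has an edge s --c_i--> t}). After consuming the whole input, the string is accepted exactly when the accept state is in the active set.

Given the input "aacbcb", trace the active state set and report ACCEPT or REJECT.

S₀ = ε-closure({0}) = {0,2,4,6}
'a' @ 1: {1,3}  ✓accept
'a' @ 2: {}  — dead — no transitions
rest 'cbcb' ignored (set empty)
end set {} — state 1 not in

Answer: REJECT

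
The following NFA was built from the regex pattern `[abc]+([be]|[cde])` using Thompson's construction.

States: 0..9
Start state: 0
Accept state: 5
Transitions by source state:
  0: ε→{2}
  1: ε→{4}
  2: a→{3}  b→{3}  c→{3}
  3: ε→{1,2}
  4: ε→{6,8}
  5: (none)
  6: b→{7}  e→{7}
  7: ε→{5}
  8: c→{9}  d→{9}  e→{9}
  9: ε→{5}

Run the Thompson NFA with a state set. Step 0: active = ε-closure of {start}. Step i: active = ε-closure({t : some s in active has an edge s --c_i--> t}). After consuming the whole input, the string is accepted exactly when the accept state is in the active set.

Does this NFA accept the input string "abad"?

initial (ε-close {0}): {0,2}
'a' @ 1: {1,2,3,4,6,8}
'b' @ 2: {1,2,3,4,5,6,7,8}  [accepting]
'a' @ 3: {1,2,3,4,6,8}
'd' @ 4: {5,9}  [accepting]
end set {5,9} — state 5 in

Answer: ACCEPT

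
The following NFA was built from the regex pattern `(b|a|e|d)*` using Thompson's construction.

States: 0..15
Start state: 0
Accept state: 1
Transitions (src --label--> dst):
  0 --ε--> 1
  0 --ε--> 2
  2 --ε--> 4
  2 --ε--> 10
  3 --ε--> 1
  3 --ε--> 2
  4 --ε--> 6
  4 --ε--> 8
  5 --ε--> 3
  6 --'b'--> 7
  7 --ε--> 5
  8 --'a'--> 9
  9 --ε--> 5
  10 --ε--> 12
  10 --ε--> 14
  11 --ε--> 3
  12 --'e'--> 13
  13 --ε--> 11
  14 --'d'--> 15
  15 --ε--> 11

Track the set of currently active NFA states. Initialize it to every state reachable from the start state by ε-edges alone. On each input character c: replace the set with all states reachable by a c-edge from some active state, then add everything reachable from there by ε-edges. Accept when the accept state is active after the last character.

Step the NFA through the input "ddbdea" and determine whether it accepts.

S₀ = ε-closure({0}) = {0,1,2,4,6,8,10,12,14}
'd' @ 1: {1,2,3,4,6,8,10,11,12,14,15}  [accepting]
'd' @ 2: {1,2,3,4,6,8,10,11,12,14,15}  [accepting]
'b' @ 3: {1,2,3,4,5,6,7,8,10,12,14}  [accepting]
'd' @ 4: {1,2,3,4,6,8,10,11,12,14,15}  [accepting]
'e' @ 5: {1,2,3,4,6,8,10,11,12,13,14}  [accepting]
'a' @ 6: {1,2,3,4,5,6,8,9,10,12,14}  [accepting]
after full input: {1,2,3,4,5,6,8,9,10,12,14}  (accept=1 in)

Answer: ACCEPT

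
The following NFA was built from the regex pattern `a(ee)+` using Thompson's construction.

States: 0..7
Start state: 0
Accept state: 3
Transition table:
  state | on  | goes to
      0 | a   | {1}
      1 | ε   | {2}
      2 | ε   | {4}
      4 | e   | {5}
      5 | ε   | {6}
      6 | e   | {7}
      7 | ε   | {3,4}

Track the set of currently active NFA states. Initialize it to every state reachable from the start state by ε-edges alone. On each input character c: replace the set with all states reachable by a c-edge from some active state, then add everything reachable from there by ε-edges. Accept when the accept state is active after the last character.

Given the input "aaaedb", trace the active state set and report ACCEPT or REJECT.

Answer: REJECT

Trace:
S₀ = ε-closure({0}) = {0}
'a' @ 1: {1,2,4}
'a' @ 2: {}  — dead — no transitions
rest 'aedb' ignored (set empty)
after full input: {}  (accept=3 not in)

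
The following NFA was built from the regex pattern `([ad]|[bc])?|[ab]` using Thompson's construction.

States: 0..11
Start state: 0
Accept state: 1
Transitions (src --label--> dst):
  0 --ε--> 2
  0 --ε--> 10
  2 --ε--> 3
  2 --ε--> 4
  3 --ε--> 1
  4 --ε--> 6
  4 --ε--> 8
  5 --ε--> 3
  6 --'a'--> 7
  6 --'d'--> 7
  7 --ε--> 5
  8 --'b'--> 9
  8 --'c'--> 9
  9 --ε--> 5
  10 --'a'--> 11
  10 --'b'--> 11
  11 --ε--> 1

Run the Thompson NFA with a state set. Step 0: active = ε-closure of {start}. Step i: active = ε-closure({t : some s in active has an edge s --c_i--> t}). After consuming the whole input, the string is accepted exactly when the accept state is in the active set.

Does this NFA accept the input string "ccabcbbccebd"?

start: ε-closure({0}) = {0,1,2,3,4,6,8,10}
'c' @ 1: {1,3,5,9}  ✓accept
'c' @ 2: {}  — state set empty
rest 'abcbbccebd' ignored (set empty)
final: {}; accept 1 not in set

Answer: REJECT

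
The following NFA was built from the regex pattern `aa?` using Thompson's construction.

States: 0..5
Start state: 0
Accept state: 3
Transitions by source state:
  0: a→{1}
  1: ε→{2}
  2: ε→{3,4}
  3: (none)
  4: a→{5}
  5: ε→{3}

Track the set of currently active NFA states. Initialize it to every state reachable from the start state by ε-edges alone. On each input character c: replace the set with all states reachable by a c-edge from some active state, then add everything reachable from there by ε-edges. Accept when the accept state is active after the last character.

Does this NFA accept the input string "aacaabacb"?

Answer: REJECT

Derivation:
start: ε-closure({0}) = {0}
'a' @ 1: {1,2,3,4}  (accept∈set)
'a' @ 2: {3,5}  (accept∈set)
'c' @ 3: {}  — state set empty
rest 'aabacb' ignored (set empty)
after full input: {}  (accept=3 not in)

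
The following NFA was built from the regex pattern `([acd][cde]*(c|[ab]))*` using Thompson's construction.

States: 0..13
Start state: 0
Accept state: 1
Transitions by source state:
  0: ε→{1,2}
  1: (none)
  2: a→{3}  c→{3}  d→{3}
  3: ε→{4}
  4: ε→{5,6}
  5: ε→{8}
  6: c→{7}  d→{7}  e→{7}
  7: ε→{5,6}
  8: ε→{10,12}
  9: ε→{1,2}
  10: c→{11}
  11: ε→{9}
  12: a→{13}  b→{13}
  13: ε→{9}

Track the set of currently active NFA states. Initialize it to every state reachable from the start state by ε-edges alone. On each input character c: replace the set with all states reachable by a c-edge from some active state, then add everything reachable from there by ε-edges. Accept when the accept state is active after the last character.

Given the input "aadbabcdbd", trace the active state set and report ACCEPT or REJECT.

start: ε-closure({0}) = {0,1,2}
'a' @ 1: {3,4,5,6,8,10,12}
'a' @ 2: {1,2,9,13}  ✓accept
'd' @ 3: {3,4,5,6,8,10,12}
'b' @ 4: {1,2,9,13}  ✓accept
'a' @ 5: {3,4,5,6,8,10,12}
'b' @ 6: {1,2,9,13}  ✓accept
'c' @ 7: {3,4,5,6,8,10,12}
'd' @ 8: {5,6,7,8,10,12}
'b' @ 9: {1,2,9,13}  ✓accept
'd' @ 10: {3,4,5,6,8,10,12}
final: {3,4,5,6,8,10,12}; accept 1 not in set

Answer: REJECT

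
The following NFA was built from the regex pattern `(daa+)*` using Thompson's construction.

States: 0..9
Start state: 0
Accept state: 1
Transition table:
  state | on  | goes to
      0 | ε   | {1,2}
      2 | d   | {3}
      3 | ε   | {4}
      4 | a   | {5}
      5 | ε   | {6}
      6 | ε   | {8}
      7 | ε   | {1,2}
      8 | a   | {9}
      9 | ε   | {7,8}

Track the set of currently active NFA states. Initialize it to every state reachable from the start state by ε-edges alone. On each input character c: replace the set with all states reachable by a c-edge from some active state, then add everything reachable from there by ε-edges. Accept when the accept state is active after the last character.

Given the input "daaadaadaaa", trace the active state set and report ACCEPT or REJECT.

initial (ε-close {0}): {0,1,2}
'd' @ 1: {3,4}
'a' @ 2: {5,6,8}
'a' @ 3: {1,2,7,8,9}  ✓accept
'a' @ 4: {1,2,7,8,9}  ✓accept
'd' @ 5: {3,4}
'a' @ 6: {5,6,8}
'a' @ 7: {1,2,7,8,9}  ✓accept
'd' @ 8: {3,4}
'a' @ 9: {5,6,8}
'a' @ 10: {1,2,7,8,9}  ✓accept
'a' @ 11: {1,2,7,8,9}  ✓accept
final: {1,2,7,8,9}; accept 1 in set

Answer: ACCEPT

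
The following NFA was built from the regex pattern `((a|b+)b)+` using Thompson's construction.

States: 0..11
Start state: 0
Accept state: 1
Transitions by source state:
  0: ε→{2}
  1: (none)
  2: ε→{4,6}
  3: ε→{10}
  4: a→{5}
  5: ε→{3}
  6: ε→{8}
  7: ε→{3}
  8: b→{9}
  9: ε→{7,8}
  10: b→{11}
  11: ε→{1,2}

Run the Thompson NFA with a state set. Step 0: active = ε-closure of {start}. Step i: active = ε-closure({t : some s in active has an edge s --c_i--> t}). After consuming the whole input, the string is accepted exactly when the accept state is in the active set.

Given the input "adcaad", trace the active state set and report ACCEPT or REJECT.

Answer: REJECT

Steps:
initial (ε-close {0}): {0,2,4,6,8}
'a' @ 1: {3,5,10}
'd' @ 2: {}  — dead — no transitions
rest 'caad' ignored (set empty)
end set {} — state 1 not in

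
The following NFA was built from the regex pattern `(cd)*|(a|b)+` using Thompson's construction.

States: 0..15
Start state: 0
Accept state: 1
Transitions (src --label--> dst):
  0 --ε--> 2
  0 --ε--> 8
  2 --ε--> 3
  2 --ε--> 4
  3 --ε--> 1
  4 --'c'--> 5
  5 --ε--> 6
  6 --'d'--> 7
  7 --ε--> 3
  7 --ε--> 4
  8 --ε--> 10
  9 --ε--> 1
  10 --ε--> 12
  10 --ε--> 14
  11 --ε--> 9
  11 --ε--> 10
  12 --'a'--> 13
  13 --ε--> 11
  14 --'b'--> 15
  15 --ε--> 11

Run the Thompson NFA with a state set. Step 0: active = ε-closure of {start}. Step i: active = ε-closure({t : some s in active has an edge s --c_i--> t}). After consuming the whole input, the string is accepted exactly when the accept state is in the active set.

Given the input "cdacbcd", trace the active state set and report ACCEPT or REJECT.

S₀ = ε-closure({0}) = {0,1,2,3,4,8,10,12,14}
'c' @ 1: {5,6}
'd' @ 2: {1,3,4,7}  (accept∈set)
'a' @ 3: {}  — state set empty
rest 'cbcd' ignored (set empty)
after full input: {}  (accept=1 not in)

Answer: REJECT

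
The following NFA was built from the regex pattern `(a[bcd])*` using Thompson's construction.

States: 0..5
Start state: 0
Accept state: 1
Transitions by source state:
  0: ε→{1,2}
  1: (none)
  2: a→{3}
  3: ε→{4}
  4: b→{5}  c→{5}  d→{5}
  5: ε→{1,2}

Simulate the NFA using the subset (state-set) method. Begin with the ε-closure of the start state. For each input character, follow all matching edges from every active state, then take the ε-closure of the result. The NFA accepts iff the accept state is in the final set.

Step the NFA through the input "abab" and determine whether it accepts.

Answer: ACCEPT

Steps:
initial (ε-close {0}): {0,1,2}
'a' @ 1: {3,4}
'b' @ 2: {1,2,5}  ✓accept
'a' @ 3: {3,4}
'b' @ 4: {1,2,5}  ✓accept
end set {1,2,5} — state 1 in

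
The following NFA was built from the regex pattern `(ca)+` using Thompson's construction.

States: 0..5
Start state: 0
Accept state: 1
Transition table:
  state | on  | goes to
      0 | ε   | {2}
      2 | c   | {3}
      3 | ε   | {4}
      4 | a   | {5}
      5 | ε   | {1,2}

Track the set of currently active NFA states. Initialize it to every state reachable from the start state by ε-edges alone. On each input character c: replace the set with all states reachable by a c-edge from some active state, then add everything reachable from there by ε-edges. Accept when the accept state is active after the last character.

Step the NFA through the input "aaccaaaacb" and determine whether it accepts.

initial (ε-close {0}): {0,2}
'a' @ 1: {}  — no active states
rest 'accaaaacb' ignored (set empty)
final: {}; accept 1 not in set

Answer: REJECT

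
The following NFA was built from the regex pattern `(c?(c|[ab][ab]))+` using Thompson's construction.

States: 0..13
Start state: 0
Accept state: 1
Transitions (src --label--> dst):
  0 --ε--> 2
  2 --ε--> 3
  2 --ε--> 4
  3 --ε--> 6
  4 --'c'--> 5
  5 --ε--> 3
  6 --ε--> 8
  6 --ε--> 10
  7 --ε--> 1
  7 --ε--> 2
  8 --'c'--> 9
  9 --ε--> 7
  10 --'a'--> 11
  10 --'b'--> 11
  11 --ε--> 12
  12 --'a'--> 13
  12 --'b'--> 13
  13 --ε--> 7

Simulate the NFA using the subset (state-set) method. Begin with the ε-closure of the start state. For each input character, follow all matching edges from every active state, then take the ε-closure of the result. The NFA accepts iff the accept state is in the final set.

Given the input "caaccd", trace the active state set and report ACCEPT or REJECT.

Answer: REJECT

Steps:
S₀ = ε-closure({0}) = {0,2,3,4,6,8,10}
'c' @ 1: {1,2,3,4,5,6,7,8,9,10}  ✓accept
'a' @ 2: {11,12}
'a' @ 3: {1,2,3,4,6,7,8,10,13}  ✓accept
'c' @ 4: {1,2,3,4,5,6,7,8,9,10}  ✓accept
'c' @ 5: {1,2,3,4,5,6,7,8,9,10}  ✓accept
'd' @ 6: {}  — dead — no transitions
final: {}; accept 1 not in set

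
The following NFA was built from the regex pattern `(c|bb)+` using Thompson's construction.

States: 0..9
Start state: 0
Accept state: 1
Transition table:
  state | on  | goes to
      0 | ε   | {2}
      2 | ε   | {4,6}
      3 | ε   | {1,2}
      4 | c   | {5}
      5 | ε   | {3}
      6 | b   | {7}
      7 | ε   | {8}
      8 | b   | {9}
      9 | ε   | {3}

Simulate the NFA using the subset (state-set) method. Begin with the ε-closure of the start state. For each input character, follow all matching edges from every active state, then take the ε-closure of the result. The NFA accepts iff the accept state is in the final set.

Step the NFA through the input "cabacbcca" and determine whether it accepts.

Answer: REJECT

Derivation:
S₀ = ε-closure({0}) = {0,2,4,6}
'c' @ 1: {1,2,3,4,5,6}  (accept∈set)
'a' @ 2: {}  — no active states
rest 'bacbcca' ignored (set empty)
after full input: {}  (accept=1 not in)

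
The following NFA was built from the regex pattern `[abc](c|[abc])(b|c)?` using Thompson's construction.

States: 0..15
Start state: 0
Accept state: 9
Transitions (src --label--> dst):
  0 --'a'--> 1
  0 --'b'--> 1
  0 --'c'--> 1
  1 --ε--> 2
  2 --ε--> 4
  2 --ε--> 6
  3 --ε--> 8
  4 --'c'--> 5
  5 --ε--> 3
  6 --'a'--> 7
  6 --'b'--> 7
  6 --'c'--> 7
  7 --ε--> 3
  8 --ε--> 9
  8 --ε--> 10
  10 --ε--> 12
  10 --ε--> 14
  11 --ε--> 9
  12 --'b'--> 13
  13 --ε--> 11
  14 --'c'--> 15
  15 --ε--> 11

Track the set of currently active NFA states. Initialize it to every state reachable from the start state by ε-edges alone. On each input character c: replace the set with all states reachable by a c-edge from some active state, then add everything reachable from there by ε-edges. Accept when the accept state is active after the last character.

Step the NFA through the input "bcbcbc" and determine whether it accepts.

Answer: REJECT

Trace:
S₀ = ε-closure({0}) = {0}
'b' @ 1: {1,2,4,6}
'c' @ 2: {3,5,7,8,9,10,12,14}  ✓accept
'b' @ 3: {9,11,13}  ✓accept
'c' @ 4: {}  — dead — no transitions
rest 'bc' ignored (set empty)
final: {}; accept 9 not in set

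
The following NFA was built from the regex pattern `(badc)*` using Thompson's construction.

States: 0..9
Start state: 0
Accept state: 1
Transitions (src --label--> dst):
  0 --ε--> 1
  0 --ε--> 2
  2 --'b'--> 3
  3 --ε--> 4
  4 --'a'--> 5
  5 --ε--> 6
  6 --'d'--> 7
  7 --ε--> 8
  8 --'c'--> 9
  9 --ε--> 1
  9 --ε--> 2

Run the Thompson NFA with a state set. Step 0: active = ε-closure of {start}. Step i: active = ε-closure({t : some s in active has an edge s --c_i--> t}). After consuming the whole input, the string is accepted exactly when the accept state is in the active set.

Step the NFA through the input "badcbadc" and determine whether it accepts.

start: ε-closure({0}) = {0,1,2}
'b' @ 1: {3,4}
'a' @ 2: {5,6}
'd' @ 3: {7,8}
'c' @ 4: {1,2,9}  [accepting]
'b' @ 5: {3,4}
'a' @ 6: {5,6}
'd' @ 7: {7,8}
'c' @ 8: {1,2,9}  [accepting]
after full input: {1,2,9}  (accept=1 in)

Answer: ACCEPT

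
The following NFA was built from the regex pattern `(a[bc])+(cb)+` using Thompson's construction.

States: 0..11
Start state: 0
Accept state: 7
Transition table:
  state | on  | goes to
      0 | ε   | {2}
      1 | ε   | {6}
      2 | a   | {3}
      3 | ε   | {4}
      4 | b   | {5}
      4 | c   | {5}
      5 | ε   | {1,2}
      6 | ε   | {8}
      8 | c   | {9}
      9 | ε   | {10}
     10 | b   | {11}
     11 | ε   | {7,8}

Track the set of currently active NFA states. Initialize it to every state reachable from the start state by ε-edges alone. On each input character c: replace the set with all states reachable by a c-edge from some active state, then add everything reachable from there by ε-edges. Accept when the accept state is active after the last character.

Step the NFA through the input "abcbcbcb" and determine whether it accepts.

initial (ε-close {0}): {0,2}
'a' @ 1: {3,4}
'b' @ 2: {1,2,5,6,8}
'c' @ 3: {9,10}
'b' @ 4: {7,8,11}  (accept∈set)
'c' @ 5: {9,10}
'b' @ 6: {7,8,11}  (accept∈set)
'c' @ 7: {9,10}
'b' @ 8: {7,8,11}  (accept∈set)
after full input: {7,8,11}  (accept=7 in)

Answer: ACCEPT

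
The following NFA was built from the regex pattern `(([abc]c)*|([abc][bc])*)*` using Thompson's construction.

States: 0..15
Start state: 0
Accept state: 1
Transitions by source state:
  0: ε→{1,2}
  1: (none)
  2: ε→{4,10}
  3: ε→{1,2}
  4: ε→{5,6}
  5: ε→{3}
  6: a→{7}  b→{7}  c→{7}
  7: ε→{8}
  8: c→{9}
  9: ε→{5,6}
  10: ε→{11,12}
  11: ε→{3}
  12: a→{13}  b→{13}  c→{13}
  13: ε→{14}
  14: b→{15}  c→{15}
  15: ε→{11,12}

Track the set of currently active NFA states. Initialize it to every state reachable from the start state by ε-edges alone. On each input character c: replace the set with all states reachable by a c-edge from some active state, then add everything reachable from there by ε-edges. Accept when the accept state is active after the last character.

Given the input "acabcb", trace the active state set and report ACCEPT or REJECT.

Answer: ACCEPT

Steps:
initial (ε-close {0}): {0,1,2,3,4,5,6,10,11,12}
'a' @ 1: {7,8,13,14}
'c' @ 2: {1,2,3,4,5,6,9,10,11,12,15}  [accepting]
'a' @ 3: {7,8,13,14}
'b' @ 4: {1,2,3,4,5,6,10,11,12,15}  [accepting]
'c' @ 5: {7,8,13,14}
'b' @ 6: {1,2,3,4,5,6,10,11,12,15}  [accepting]
end set {1,2,3,4,5,6,10,11,12,15} — state 1 in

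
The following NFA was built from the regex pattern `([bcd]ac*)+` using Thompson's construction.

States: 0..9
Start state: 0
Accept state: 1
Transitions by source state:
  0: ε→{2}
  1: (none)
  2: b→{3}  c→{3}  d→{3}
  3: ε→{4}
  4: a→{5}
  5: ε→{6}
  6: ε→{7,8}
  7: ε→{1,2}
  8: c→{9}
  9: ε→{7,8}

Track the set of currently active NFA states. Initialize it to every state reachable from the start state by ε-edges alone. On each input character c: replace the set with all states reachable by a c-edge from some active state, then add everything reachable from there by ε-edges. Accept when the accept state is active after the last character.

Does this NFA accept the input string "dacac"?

initial (ε-close {0}): {0,2}
'd' @ 1: {3,4}
'a' @ 2: {1,2,5,6,7,8}  ✓accept
'c' @ 3: {1,2,3,4,7,8,9}  ✓accept
'a' @ 4: {1,2,5,6,7,8}  ✓accept
'c' @ 5: {1,2,3,4,7,8,9}  ✓accept
after full input: {1,2,3,4,7,8,9}  (accept=1 in)

Answer: ACCEPT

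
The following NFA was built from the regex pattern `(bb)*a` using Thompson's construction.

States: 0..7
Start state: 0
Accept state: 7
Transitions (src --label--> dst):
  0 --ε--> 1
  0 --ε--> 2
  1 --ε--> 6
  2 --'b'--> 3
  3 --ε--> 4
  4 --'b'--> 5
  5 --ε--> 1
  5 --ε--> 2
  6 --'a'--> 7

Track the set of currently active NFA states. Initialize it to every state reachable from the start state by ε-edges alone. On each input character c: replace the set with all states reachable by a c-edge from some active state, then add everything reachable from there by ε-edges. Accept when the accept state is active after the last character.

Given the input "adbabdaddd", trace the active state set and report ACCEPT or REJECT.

Answer: REJECT

Derivation:
initial (ε-close {0}): {0,1,2,6}
'a' @ 1: {7}  [accepting]
'd' @ 2: {}  — no active states
rest 'babdaddd' ignored (set empty)
end set {} — state 7 not in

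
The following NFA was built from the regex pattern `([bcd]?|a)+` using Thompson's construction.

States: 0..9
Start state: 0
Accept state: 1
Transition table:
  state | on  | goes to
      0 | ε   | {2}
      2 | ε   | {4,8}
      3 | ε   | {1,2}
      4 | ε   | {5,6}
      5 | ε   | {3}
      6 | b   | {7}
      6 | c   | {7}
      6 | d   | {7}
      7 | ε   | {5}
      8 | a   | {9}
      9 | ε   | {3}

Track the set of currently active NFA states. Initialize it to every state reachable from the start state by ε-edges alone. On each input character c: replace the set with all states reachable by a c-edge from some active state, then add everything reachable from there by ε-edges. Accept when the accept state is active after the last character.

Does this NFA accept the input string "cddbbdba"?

S₀ = ε-closure({0}) = {0,1,2,3,4,5,6,8}
'c' @ 1: {1,2,3,4,5,6,7,8}  [accepting]
'd' @ 2: {1,2,3,4,5,6,7,8}  [accepting]
'd' @ 3: {1,2,3,4,5,6,7,8}  [accepting]
'b' @ 4: {1,2,3,4,5,6,7,8}  [accepting]
'b' @ 5: {1,2,3,4,5,6,7,8}  [accepting]
'd' @ 6: {1,2,3,4,5,6,7,8}  [accepting]
'b' @ 7: {1,2,3,4,5,6,7,8}  [accepting]
'a' @ 8: {1,2,3,4,5,6,8,9}  [accepting]
end set {1,2,3,4,5,6,8,9} — state 1 in

Answer: ACCEPT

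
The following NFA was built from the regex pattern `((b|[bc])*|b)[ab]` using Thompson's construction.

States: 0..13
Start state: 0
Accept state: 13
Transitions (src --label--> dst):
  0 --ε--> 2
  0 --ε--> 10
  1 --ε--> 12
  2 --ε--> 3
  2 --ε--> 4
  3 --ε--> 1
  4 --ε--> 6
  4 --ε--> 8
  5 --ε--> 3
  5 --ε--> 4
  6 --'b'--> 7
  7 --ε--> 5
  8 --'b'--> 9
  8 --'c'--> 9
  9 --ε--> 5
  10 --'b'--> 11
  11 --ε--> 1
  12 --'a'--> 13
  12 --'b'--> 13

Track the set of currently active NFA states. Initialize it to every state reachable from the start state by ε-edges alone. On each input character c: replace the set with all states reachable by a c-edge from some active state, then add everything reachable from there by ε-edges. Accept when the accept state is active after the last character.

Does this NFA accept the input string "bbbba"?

Answer: ACCEPT

Trace:
S₀ = ε-closure({0}) = {0,1,2,3,4,6,8,10,12}
'b' @ 1: {1,3,4,5,6,7,8,9,11,12,13}  [accepting]
'b' @ 2: {1,3,4,5,6,7,8,9,12,13}  [accepting]
'b' @ 3: {1,3,4,5,6,7,8,9,12,13}  [accepting]
'b' @ 4: {1,3,4,5,6,7,8,9,12,13}  [accepting]
'a' @ 5: {13}  [accepting]
after full input: {13}  (accept=13 in)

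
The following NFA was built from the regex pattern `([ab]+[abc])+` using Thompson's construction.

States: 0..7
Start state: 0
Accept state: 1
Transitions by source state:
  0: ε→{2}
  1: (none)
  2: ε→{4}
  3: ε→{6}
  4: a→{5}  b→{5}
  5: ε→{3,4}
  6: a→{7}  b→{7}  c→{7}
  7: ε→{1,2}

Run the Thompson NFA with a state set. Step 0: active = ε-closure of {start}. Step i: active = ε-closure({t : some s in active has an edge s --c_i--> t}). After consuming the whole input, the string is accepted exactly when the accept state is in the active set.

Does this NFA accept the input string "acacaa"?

Answer: ACCEPT

Steps:
S₀ = ε-closure({0}) = {0,2,4}
'a' @ 1: {3,4,5,6}
'c' @ 2: {1,2,4,7}  ✓accept
'a' @ 3: {3,4,5,6}
'c' @ 4: {1,2,4,7}  ✓accept
'a' @ 5: {3,4,5,6}
'a' @ 6: {1,2,3,4,5,6,7}  ✓accept
end set {1,2,3,4,5,6,7} — state 1 in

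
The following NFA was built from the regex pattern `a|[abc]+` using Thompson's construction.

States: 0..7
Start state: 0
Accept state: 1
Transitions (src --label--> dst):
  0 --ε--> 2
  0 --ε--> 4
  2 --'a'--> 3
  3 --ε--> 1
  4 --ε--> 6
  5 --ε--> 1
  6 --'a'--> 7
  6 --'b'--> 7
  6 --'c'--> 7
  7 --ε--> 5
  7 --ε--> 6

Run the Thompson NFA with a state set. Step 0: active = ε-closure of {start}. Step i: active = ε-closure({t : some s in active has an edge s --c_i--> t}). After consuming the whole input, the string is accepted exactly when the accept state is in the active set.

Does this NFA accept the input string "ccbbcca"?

Answer: ACCEPT

Derivation:
start: ε-closure({0}) = {0,2,4,6}
'c' @ 1: {1,5,6,7}  [accepting]
'c' @ 2: {1,5,6,7}  [accepting]
'b' @ 3: {1,5,6,7}  [accepting]
'b' @ 4: {1,5,6,7}  [accepting]
'c' @ 5: {1,5,6,7}  [accepting]
'c' @ 6: {1,5,6,7}  [accepting]
'a' @ 7: {1,5,6,7}  [accepting]
final: {1,5,6,7}; accept 1 in set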